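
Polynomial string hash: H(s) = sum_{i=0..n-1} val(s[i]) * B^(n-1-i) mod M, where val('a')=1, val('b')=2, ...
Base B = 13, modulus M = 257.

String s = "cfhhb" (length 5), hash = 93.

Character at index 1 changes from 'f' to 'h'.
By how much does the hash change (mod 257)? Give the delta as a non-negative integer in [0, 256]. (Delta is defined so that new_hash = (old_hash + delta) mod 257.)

Delta formula: (val(new) - val(old)) * B^(n-1-k) mod M
  val('h') - val('f') = 8 - 6 = 2
  B^(n-1-k) = 13^3 mod 257 = 141
  Delta = 2 * 141 mod 257 = 25

Answer: 25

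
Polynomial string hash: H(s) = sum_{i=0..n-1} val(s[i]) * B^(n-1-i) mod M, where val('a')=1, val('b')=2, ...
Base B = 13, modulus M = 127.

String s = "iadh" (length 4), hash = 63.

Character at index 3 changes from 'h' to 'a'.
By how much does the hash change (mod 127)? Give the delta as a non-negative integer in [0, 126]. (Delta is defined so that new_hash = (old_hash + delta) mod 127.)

Delta formula: (val(new) - val(old)) * B^(n-1-k) mod M
  val('a') - val('h') = 1 - 8 = -7
  B^(n-1-k) = 13^0 mod 127 = 1
  Delta = -7 * 1 mod 127 = 120

Answer: 120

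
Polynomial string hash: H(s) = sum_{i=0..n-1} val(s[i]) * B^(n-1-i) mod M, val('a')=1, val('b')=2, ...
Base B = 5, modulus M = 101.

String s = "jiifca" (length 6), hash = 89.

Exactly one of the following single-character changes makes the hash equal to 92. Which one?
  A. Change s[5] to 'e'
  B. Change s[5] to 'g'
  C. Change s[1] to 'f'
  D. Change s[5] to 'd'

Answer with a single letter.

Option A: s[5]='a'->'e', delta=(5-1)*5^0 mod 101 = 4, hash=89+4 mod 101 = 93
Option B: s[5]='a'->'g', delta=(7-1)*5^0 mod 101 = 6, hash=89+6 mod 101 = 95
Option C: s[1]='i'->'f', delta=(6-9)*5^4 mod 101 = 44, hash=89+44 mod 101 = 32
Option D: s[5]='a'->'d', delta=(4-1)*5^0 mod 101 = 3, hash=89+3 mod 101 = 92 <-- target

Answer: D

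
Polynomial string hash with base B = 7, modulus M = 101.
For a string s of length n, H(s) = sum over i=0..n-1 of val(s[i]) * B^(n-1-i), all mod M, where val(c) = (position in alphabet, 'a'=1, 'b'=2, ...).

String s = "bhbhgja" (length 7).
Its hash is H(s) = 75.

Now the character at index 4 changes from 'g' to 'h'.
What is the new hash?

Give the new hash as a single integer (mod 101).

Answer: 23

Derivation:
val('g') = 7, val('h') = 8
Position k = 4, exponent = n-1-k = 2
B^2 mod M = 7^2 mod 101 = 49
Delta = (8 - 7) * 49 mod 101 = 49
New hash = (75 + 49) mod 101 = 23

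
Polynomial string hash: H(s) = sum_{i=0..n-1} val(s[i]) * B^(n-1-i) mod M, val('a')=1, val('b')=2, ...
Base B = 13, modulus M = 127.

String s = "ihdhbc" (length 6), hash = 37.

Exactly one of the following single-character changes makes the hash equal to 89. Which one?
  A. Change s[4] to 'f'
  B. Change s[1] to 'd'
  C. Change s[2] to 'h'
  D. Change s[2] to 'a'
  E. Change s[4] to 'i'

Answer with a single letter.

Option A: s[4]='b'->'f', delta=(6-2)*13^1 mod 127 = 52, hash=37+52 mod 127 = 89 <-- target
Option B: s[1]='h'->'d', delta=(4-8)*13^4 mod 127 = 56, hash=37+56 mod 127 = 93
Option C: s[2]='d'->'h', delta=(8-4)*13^3 mod 127 = 25, hash=37+25 mod 127 = 62
Option D: s[2]='d'->'a', delta=(1-4)*13^3 mod 127 = 13, hash=37+13 mod 127 = 50
Option E: s[4]='b'->'i', delta=(9-2)*13^1 mod 127 = 91, hash=37+91 mod 127 = 1

Answer: A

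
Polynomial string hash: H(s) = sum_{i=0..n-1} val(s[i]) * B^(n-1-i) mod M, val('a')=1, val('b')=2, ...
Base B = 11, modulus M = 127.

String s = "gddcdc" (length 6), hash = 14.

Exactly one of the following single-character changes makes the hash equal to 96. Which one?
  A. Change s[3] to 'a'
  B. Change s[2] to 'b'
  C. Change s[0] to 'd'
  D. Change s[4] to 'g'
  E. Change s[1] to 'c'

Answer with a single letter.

Answer: C

Derivation:
Option A: s[3]='c'->'a', delta=(1-3)*11^2 mod 127 = 12, hash=14+12 mod 127 = 26
Option B: s[2]='d'->'b', delta=(2-4)*11^3 mod 127 = 5, hash=14+5 mod 127 = 19
Option C: s[0]='g'->'d', delta=(4-7)*11^5 mod 127 = 82, hash=14+82 mod 127 = 96 <-- target
Option D: s[4]='d'->'g', delta=(7-4)*11^1 mod 127 = 33, hash=14+33 mod 127 = 47
Option E: s[1]='d'->'c', delta=(3-4)*11^4 mod 127 = 91, hash=14+91 mod 127 = 105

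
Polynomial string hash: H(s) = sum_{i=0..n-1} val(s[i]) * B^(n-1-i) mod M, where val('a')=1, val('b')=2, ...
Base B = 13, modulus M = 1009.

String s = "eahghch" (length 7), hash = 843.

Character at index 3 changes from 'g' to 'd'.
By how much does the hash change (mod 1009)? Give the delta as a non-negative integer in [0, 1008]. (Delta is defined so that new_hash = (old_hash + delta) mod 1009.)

Answer: 472

Derivation:
Delta formula: (val(new) - val(old)) * B^(n-1-k) mod M
  val('d') - val('g') = 4 - 7 = -3
  B^(n-1-k) = 13^3 mod 1009 = 179
  Delta = -3 * 179 mod 1009 = 472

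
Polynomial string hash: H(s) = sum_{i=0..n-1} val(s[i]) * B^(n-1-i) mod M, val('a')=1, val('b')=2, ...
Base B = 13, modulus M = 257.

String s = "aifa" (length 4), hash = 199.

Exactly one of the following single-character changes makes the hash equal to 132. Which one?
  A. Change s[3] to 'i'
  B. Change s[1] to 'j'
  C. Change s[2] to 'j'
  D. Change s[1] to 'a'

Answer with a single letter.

Option A: s[3]='a'->'i', delta=(9-1)*13^0 mod 257 = 8, hash=199+8 mod 257 = 207
Option B: s[1]='i'->'j', delta=(10-9)*13^2 mod 257 = 169, hash=199+169 mod 257 = 111
Option C: s[2]='f'->'j', delta=(10-6)*13^1 mod 257 = 52, hash=199+52 mod 257 = 251
Option D: s[1]='i'->'a', delta=(1-9)*13^2 mod 257 = 190, hash=199+190 mod 257 = 132 <-- target

Answer: D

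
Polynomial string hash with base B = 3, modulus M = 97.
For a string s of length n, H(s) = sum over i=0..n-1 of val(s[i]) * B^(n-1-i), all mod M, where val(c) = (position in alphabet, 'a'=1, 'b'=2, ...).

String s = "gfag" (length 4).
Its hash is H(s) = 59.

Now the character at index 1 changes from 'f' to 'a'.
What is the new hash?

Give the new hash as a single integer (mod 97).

Answer: 14

Derivation:
val('f') = 6, val('a') = 1
Position k = 1, exponent = n-1-k = 2
B^2 mod M = 3^2 mod 97 = 9
Delta = (1 - 6) * 9 mod 97 = 52
New hash = (59 + 52) mod 97 = 14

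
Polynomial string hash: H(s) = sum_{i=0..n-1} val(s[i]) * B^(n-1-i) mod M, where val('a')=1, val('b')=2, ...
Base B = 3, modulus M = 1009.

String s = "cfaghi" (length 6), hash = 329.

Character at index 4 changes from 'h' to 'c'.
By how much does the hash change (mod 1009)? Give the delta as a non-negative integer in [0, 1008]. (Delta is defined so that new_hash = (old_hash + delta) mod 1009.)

Answer: 994

Derivation:
Delta formula: (val(new) - val(old)) * B^(n-1-k) mod M
  val('c') - val('h') = 3 - 8 = -5
  B^(n-1-k) = 3^1 mod 1009 = 3
  Delta = -5 * 3 mod 1009 = 994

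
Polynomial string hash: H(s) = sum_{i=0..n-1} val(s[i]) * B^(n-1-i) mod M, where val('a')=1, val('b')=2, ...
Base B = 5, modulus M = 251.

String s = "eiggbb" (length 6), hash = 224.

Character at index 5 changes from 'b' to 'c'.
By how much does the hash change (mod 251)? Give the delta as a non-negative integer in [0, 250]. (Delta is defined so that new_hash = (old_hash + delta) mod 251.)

Delta formula: (val(new) - val(old)) * B^(n-1-k) mod M
  val('c') - val('b') = 3 - 2 = 1
  B^(n-1-k) = 5^0 mod 251 = 1
  Delta = 1 * 1 mod 251 = 1

Answer: 1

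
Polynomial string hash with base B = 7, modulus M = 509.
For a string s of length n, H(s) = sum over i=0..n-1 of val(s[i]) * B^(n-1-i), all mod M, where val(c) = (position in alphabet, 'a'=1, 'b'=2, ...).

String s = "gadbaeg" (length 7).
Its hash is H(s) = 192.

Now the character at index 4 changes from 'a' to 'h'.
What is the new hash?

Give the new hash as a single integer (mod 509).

val('a') = 1, val('h') = 8
Position k = 4, exponent = n-1-k = 2
B^2 mod M = 7^2 mod 509 = 49
Delta = (8 - 1) * 49 mod 509 = 343
New hash = (192 + 343) mod 509 = 26

Answer: 26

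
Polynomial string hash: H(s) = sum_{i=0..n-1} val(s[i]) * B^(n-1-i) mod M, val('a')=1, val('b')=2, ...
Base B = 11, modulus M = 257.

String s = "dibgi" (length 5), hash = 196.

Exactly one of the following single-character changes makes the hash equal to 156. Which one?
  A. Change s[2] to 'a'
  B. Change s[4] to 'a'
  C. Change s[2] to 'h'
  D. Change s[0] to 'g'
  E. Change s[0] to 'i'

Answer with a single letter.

Answer: E

Derivation:
Option A: s[2]='b'->'a', delta=(1-2)*11^2 mod 257 = 136, hash=196+136 mod 257 = 75
Option B: s[4]='i'->'a', delta=(1-9)*11^0 mod 257 = 249, hash=196+249 mod 257 = 188
Option C: s[2]='b'->'h', delta=(8-2)*11^2 mod 257 = 212, hash=196+212 mod 257 = 151
Option D: s[0]='d'->'g', delta=(7-4)*11^4 mod 257 = 233, hash=196+233 mod 257 = 172
Option E: s[0]='d'->'i', delta=(9-4)*11^4 mod 257 = 217, hash=196+217 mod 257 = 156 <-- target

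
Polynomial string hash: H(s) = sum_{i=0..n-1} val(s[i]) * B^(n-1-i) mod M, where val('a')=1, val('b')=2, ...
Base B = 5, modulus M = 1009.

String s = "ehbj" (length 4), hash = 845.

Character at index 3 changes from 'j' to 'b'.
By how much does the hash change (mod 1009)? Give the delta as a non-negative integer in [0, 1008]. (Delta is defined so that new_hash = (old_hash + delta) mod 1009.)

Answer: 1001

Derivation:
Delta formula: (val(new) - val(old)) * B^(n-1-k) mod M
  val('b') - val('j') = 2 - 10 = -8
  B^(n-1-k) = 5^0 mod 1009 = 1
  Delta = -8 * 1 mod 1009 = 1001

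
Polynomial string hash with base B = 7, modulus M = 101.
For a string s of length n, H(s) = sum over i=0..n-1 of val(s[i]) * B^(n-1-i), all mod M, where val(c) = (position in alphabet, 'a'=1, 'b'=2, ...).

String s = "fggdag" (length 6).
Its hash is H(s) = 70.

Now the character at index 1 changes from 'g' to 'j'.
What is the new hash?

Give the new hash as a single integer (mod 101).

Answer: 1

Derivation:
val('g') = 7, val('j') = 10
Position k = 1, exponent = n-1-k = 4
B^4 mod M = 7^4 mod 101 = 78
Delta = (10 - 7) * 78 mod 101 = 32
New hash = (70 + 32) mod 101 = 1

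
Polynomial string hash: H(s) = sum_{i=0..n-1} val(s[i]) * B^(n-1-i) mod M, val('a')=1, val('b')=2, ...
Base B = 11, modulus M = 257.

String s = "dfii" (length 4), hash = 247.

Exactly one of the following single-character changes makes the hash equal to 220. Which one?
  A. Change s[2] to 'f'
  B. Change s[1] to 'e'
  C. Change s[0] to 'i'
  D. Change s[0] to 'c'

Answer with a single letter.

Option A: s[2]='i'->'f', delta=(6-9)*11^1 mod 257 = 224, hash=247+224 mod 257 = 214
Option B: s[1]='f'->'e', delta=(5-6)*11^2 mod 257 = 136, hash=247+136 mod 257 = 126
Option C: s[0]='d'->'i', delta=(9-4)*11^3 mod 257 = 230, hash=247+230 mod 257 = 220 <-- target
Option D: s[0]='d'->'c', delta=(3-4)*11^3 mod 257 = 211, hash=247+211 mod 257 = 201

Answer: C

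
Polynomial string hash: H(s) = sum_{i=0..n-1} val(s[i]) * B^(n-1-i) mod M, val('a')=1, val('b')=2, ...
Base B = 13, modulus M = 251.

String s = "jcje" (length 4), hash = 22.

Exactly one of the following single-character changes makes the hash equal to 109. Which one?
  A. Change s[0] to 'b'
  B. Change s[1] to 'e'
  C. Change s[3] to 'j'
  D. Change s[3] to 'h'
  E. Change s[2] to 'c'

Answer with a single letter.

Answer: B

Derivation:
Option A: s[0]='j'->'b', delta=(2-10)*13^3 mod 251 = 245, hash=22+245 mod 251 = 16
Option B: s[1]='c'->'e', delta=(5-3)*13^2 mod 251 = 87, hash=22+87 mod 251 = 109 <-- target
Option C: s[3]='e'->'j', delta=(10-5)*13^0 mod 251 = 5, hash=22+5 mod 251 = 27
Option D: s[3]='e'->'h', delta=(8-5)*13^0 mod 251 = 3, hash=22+3 mod 251 = 25
Option E: s[2]='j'->'c', delta=(3-10)*13^1 mod 251 = 160, hash=22+160 mod 251 = 182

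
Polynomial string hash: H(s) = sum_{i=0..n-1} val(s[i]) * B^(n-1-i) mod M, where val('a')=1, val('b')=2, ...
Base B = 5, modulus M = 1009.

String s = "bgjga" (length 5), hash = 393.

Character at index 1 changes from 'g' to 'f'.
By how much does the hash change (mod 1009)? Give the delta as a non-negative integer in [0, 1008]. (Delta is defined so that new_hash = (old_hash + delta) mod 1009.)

Answer: 884

Derivation:
Delta formula: (val(new) - val(old)) * B^(n-1-k) mod M
  val('f') - val('g') = 6 - 7 = -1
  B^(n-1-k) = 5^3 mod 1009 = 125
  Delta = -1 * 125 mod 1009 = 884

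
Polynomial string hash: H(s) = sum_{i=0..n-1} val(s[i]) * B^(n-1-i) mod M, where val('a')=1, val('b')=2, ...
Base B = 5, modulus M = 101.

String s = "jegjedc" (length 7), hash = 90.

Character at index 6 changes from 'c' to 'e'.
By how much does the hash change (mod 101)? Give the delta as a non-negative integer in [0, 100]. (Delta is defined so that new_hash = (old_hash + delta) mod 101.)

Answer: 2

Derivation:
Delta formula: (val(new) - val(old)) * B^(n-1-k) mod M
  val('e') - val('c') = 5 - 3 = 2
  B^(n-1-k) = 5^0 mod 101 = 1
  Delta = 2 * 1 mod 101 = 2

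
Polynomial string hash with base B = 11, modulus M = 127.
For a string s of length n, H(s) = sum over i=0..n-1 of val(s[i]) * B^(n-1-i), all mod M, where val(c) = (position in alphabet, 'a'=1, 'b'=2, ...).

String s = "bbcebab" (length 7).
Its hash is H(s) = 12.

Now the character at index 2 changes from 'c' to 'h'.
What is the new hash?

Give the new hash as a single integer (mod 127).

val('c') = 3, val('h') = 8
Position k = 2, exponent = n-1-k = 4
B^4 mod M = 11^4 mod 127 = 36
Delta = (8 - 3) * 36 mod 127 = 53
New hash = (12 + 53) mod 127 = 65

Answer: 65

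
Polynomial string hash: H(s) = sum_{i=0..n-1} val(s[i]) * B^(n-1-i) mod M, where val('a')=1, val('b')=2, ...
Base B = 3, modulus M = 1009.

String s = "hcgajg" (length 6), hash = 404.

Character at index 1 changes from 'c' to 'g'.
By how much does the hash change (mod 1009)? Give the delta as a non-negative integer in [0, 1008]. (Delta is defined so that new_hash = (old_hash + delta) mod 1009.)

Answer: 324

Derivation:
Delta formula: (val(new) - val(old)) * B^(n-1-k) mod M
  val('g') - val('c') = 7 - 3 = 4
  B^(n-1-k) = 3^4 mod 1009 = 81
  Delta = 4 * 81 mod 1009 = 324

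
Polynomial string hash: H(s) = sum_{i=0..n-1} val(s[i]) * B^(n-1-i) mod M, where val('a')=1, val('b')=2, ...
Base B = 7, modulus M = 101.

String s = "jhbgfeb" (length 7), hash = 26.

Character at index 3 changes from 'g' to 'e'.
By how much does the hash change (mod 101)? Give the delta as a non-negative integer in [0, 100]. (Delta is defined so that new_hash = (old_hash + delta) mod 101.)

Answer: 21

Derivation:
Delta formula: (val(new) - val(old)) * B^(n-1-k) mod M
  val('e') - val('g') = 5 - 7 = -2
  B^(n-1-k) = 7^3 mod 101 = 40
  Delta = -2 * 40 mod 101 = 21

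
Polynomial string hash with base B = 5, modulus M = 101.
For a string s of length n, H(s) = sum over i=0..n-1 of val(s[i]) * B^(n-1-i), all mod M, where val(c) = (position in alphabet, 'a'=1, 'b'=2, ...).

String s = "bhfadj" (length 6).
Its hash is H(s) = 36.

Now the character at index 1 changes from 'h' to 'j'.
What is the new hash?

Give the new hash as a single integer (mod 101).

val('h') = 8, val('j') = 10
Position k = 1, exponent = n-1-k = 4
B^4 mod M = 5^4 mod 101 = 19
Delta = (10 - 8) * 19 mod 101 = 38
New hash = (36 + 38) mod 101 = 74

Answer: 74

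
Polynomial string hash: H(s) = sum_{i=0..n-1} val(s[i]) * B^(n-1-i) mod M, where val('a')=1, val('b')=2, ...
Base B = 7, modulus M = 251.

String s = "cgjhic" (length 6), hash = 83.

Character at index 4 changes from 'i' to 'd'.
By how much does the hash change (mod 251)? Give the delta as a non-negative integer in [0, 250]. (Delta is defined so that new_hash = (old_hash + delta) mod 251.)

Answer: 216

Derivation:
Delta formula: (val(new) - val(old)) * B^(n-1-k) mod M
  val('d') - val('i') = 4 - 9 = -5
  B^(n-1-k) = 7^1 mod 251 = 7
  Delta = -5 * 7 mod 251 = 216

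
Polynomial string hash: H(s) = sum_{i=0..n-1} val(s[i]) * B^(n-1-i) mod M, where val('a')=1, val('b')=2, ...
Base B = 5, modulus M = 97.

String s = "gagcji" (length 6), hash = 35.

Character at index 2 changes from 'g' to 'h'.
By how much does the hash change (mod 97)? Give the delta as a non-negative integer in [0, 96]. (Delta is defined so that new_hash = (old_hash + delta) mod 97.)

Answer: 28

Derivation:
Delta formula: (val(new) - val(old)) * B^(n-1-k) mod M
  val('h') - val('g') = 8 - 7 = 1
  B^(n-1-k) = 5^3 mod 97 = 28
  Delta = 1 * 28 mod 97 = 28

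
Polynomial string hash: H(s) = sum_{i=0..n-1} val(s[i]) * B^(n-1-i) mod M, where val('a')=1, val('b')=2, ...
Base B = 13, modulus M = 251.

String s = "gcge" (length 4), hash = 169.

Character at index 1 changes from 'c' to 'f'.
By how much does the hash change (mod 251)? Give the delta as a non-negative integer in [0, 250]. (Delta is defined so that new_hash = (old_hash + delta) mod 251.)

Answer: 5

Derivation:
Delta formula: (val(new) - val(old)) * B^(n-1-k) mod M
  val('f') - val('c') = 6 - 3 = 3
  B^(n-1-k) = 13^2 mod 251 = 169
  Delta = 3 * 169 mod 251 = 5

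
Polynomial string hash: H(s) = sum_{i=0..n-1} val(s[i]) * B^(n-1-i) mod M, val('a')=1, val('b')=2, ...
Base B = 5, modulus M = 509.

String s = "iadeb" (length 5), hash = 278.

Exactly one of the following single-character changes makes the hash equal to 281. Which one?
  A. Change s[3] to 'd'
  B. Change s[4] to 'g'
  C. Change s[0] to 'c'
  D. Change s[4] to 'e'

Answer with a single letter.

Option A: s[3]='e'->'d', delta=(4-5)*5^1 mod 509 = 504, hash=278+504 mod 509 = 273
Option B: s[4]='b'->'g', delta=(7-2)*5^0 mod 509 = 5, hash=278+5 mod 509 = 283
Option C: s[0]='i'->'c', delta=(3-9)*5^4 mod 509 = 322, hash=278+322 mod 509 = 91
Option D: s[4]='b'->'e', delta=(5-2)*5^0 mod 509 = 3, hash=278+3 mod 509 = 281 <-- target

Answer: D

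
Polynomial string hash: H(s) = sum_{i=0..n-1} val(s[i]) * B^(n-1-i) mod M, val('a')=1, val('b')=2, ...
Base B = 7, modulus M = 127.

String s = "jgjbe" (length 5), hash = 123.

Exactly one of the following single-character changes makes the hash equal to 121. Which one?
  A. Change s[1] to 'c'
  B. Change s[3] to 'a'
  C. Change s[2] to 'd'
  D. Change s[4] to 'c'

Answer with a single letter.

Answer: D

Derivation:
Option A: s[1]='g'->'c', delta=(3-7)*7^3 mod 127 = 25, hash=123+25 mod 127 = 21
Option B: s[3]='b'->'a', delta=(1-2)*7^1 mod 127 = 120, hash=123+120 mod 127 = 116
Option C: s[2]='j'->'d', delta=(4-10)*7^2 mod 127 = 87, hash=123+87 mod 127 = 83
Option D: s[4]='e'->'c', delta=(3-5)*7^0 mod 127 = 125, hash=123+125 mod 127 = 121 <-- target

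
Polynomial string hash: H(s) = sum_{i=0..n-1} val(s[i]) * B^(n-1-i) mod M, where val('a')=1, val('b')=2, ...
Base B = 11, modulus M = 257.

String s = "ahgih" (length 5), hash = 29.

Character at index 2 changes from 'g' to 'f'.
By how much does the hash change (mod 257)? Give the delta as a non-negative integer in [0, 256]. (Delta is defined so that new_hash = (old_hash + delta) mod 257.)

Delta formula: (val(new) - val(old)) * B^(n-1-k) mod M
  val('f') - val('g') = 6 - 7 = -1
  B^(n-1-k) = 11^2 mod 257 = 121
  Delta = -1 * 121 mod 257 = 136

Answer: 136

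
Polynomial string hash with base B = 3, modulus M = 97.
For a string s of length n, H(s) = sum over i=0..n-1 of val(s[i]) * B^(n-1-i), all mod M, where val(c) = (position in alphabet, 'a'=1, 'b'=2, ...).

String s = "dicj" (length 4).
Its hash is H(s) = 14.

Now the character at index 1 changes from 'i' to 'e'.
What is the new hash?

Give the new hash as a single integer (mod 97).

Answer: 75

Derivation:
val('i') = 9, val('e') = 5
Position k = 1, exponent = n-1-k = 2
B^2 mod M = 3^2 mod 97 = 9
Delta = (5 - 9) * 9 mod 97 = 61
New hash = (14 + 61) mod 97 = 75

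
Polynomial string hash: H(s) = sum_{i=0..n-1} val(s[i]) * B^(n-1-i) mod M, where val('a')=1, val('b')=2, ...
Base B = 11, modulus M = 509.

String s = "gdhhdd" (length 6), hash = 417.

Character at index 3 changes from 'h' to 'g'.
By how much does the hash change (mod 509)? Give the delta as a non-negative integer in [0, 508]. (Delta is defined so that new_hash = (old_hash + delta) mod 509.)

Answer: 388

Derivation:
Delta formula: (val(new) - val(old)) * B^(n-1-k) mod M
  val('g') - val('h') = 7 - 8 = -1
  B^(n-1-k) = 11^2 mod 509 = 121
  Delta = -1 * 121 mod 509 = 388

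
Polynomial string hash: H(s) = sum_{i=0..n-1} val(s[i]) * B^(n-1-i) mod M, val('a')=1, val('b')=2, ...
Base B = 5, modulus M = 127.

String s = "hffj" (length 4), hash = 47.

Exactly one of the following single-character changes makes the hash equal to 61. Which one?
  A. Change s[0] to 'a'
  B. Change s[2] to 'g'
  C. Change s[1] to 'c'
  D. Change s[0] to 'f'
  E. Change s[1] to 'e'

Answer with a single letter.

Option A: s[0]='h'->'a', delta=(1-8)*5^3 mod 127 = 14, hash=47+14 mod 127 = 61 <-- target
Option B: s[2]='f'->'g', delta=(7-6)*5^1 mod 127 = 5, hash=47+5 mod 127 = 52
Option C: s[1]='f'->'c', delta=(3-6)*5^2 mod 127 = 52, hash=47+52 mod 127 = 99
Option D: s[0]='h'->'f', delta=(6-8)*5^3 mod 127 = 4, hash=47+4 mod 127 = 51
Option E: s[1]='f'->'e', delta=(5-6)*5^2 mod 127 = 102, hash=47+102 mod 127 = 22

Answer: A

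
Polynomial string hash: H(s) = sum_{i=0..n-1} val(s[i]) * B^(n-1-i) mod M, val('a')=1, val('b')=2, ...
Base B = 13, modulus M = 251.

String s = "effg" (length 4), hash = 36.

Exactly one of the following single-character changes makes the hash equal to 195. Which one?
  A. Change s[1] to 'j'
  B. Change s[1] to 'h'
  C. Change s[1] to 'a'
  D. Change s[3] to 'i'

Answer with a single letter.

Answer: C

Derivation:
Option A: s[1]='f'->'j', delta=(10-6)*13^2 mod 251 = 174, hash=36+174 mod 251 = 210
Option B: s[1]='f'->'h', delta=(8-6)*13^2 mod 251 = 87, hash=36+87 mod 251 = 123
Option C: s[1]='f'->'a', delta=(1-6)*13^2 mod 251 = 159, hash=36+159 mod 251 = 195 <-- target
Option D: s[3]='g'->'i', delta=(9-7)*13^0 mod 251 = 2, hash=36+2 mod 251 = 38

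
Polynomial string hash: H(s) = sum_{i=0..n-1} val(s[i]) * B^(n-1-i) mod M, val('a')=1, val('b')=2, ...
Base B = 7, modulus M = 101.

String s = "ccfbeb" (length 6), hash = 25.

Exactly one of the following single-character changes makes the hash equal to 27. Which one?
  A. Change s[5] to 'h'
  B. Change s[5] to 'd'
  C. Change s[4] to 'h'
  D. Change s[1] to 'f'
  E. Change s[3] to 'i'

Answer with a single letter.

Option A: s[5]='b'->'h', delta=(8-2)*7^0 mod 101 = 6, hash=25+6 mod 101 = 31
Option B: s[5]='b'->'d', delta=(4-2)*7^0 mod 101 = 2, hash=25+2 mod 101 = 27 <-- target
Option C: s[4]='e'->'h', delta=(8-5)*7^1 mod 101 = 21, hash=25+21 mod 101 = 46
Option D: s[1]='c'->'f', delta=(6-3)*7^4 mod 101 = 32, hash=25+32 mod 101 = 57
Option E: s[3]='b'->'i', delta=(9-2)*7^2 mod 101 = 40, hash=25+40 mod 101 = 65

Answer: B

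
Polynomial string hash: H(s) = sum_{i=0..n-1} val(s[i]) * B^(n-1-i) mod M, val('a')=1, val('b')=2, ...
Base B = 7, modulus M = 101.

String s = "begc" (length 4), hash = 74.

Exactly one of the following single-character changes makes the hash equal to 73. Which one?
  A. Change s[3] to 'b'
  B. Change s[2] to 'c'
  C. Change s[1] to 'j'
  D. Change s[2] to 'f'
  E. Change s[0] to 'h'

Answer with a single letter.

Answer: A

Derivation:
Option A: s[3]='c'->'b', delta=(2-3)*7^0 mod 101 = 100, hash=74+100 mod 101 = 73 <-- target
Option B: s[2]='g'->'c', delta=(3-7)*7^1 mod 101 = 73, hash=74+73 mod 101 = 46
Option C: s[1]='e'->'j', delta=(10-5)*7^2 mod 101 = 43, hash=74+43 mod 101 = 16
Option D: s[2]='g'->'f', delta=(6-7)*7^1 mod 101 = 94, hash=74+94 mod 101 = 67
Option E: s[0]='b'->'h', delta=(8-2)*7^3 mod 101 = 38, hash=74+38 mod 101 = 11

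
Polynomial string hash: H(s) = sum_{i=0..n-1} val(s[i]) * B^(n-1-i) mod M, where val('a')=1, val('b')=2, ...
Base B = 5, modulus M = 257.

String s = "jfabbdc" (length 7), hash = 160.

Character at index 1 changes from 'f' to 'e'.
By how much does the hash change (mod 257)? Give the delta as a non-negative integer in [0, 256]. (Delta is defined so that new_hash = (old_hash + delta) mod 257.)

Answer: 216

Derivation:
Delta formula: (val(new) - val(old)) * B^(n-1-k) mod M
  val('e') - val('f') = 5 - 6 = -1
  B^(n-1-k) = 5^5 mod 257 = 41
  Delta = -1 * 41 mod 257 = 216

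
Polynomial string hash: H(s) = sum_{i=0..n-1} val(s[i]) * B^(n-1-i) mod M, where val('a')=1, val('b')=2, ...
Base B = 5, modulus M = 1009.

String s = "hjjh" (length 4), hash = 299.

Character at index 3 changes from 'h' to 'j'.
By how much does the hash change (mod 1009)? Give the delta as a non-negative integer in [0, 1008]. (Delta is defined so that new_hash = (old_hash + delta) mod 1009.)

Delta formula: (val(new) - val(old)) * B^(n-1-k) mod M
  val('j') - val('h') = 10 - 8 = 2
  B^(n-1-k) = 5^0 mod 1009 = 1
  Delta = 2 * 1 mod 1009 = 2

Answer: 2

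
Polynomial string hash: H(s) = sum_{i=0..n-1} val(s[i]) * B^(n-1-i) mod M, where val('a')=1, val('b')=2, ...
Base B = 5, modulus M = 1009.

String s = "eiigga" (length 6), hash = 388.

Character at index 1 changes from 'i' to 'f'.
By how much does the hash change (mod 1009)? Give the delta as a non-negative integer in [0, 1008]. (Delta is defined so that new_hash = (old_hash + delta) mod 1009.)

Delta formula: (val(new) - val(old)) * B^(n-1-k) mod M
  val('f') - val('i') = 6 - 9 = -3
  B^(n-1-k) = 5^4 mod 1009 = 625
  Delta = -3 * 625 mod 1009 = 143

Answer: 143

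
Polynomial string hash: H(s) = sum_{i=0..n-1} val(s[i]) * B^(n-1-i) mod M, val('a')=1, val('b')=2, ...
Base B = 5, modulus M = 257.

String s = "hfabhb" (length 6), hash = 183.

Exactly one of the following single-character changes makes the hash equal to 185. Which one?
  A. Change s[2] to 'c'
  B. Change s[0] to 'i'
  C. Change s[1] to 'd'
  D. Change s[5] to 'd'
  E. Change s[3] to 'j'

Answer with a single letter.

Option A: s[2]='a'->'c', delta=(3-1)*5^3 mod 257 = 250, hash=183+250 mod 257 = 176
Option B: s[0]='h'->'i', delta=(9-8)*5^5 mod 257 = 41, hash=183+41 mod 257 = 224
Option C: s[1]='f'->'d', delta=(4-6)*5^4 mod 257 = 35, hash=183+35 mod 257 = 218
Option D: s[5]='b'->'d', delta=(4-2)*5^0 mod 257 = 2, hash=183+2 mod 257 = 185 <-- target
Option E: s[3]='b'->'j', delta=(10-2)*5^2 mod 257 = 200, hash=183+200 mod 257 = 126

Answer: D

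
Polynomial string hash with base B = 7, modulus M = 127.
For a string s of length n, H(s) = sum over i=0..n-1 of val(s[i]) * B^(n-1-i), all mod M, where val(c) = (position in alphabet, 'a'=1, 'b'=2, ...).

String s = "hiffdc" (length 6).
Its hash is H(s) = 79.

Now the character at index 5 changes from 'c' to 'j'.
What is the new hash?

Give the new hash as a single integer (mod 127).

Answer: 86

Derivation:
val('c') = 3, val('j') = 10
Position k = 5, exponent = n-1-k = 0
B^0 mod M = 7^0 mod 127 = 1
Delta = (10 - 3) * 1 mod 127 = 7
New hash = (79 + 7) mod 127 = 86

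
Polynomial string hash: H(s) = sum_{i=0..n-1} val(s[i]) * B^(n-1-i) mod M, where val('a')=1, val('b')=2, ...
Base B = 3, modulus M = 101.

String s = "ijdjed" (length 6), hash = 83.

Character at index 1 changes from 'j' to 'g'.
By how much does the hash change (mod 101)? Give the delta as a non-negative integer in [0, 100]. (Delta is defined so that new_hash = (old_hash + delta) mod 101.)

Answer: 60

Derivation:
Delta formula: (val(new) - val(old)) * B^(n-1-k) mod M
  val('g') - val('j') = 7 - 10 = -3
  B^(n-1-k) = 3^4 mod 101 = 81
  Delta = -3 * 81 mod 101 = 60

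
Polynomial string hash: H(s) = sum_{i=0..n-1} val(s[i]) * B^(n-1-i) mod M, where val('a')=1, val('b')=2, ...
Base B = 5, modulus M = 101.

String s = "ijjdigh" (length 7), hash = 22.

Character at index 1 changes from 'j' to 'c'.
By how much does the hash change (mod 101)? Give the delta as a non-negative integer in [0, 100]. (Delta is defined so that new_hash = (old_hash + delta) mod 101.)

Answer: 42

Derivation:
Delta formula: (val(new) - val(old)) * B^(n-1-k) mod M
  val('c') - val('j') = 3 - 10 = -7
  B^(n-1-k) = 5^5 mod 101 = 95
  Delta = -7 * 95 mod 101 = 42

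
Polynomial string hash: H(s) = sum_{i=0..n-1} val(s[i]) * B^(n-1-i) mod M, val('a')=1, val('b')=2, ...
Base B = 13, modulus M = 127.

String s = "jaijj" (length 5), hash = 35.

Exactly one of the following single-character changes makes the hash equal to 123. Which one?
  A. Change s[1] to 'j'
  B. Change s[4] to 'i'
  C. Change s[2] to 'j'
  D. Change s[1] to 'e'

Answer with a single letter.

Answer: A

Derivation:
Option A: s[1]='a'->'j', delta=(10-1)*13^3 mod 127 = 88, hash=35+88 mod 127 = 123 <-- target
Option B: s[4]='j'->'i', delta=(9-10)*13^0 mod 127 = 126, hash=35+126 mod 127 = 34
Option C: s[2]='i'->'j', delta=(10-9)*13^2 mod 127 = 42, hash=35+42 mod 127 = 77
Option D: s[1]='a'->'e', delta=(5-1)*13^3 mod 127 = 25, hash=35+25 mod 127 = 60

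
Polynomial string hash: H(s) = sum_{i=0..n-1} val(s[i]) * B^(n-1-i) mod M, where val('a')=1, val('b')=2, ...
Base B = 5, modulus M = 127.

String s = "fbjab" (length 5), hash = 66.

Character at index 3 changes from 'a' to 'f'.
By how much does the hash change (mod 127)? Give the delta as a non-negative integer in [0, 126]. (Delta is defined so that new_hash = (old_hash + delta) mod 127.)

Answer: 25

Derivation:
Delta formula: (val(new) - val(old)) * B^(n-1-k) mod M
  val('f') - val('a') = 6 - 1 = 5
  B^(n-1-k) = 5^1 mod 127 = 5
  Delta = 5 * 5 mod 127 = 25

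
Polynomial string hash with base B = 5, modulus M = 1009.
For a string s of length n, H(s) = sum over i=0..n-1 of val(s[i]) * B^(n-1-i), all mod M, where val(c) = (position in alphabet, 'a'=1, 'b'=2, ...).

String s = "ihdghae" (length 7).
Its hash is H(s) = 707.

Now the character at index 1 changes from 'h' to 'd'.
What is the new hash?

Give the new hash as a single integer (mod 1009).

val('h') = 8, val('d') = 4
Position k = 1, exponent = n-1-k = 5
B^5 mod M = 5^5 mod 1009 = 98
Delta = (4 - 8) * 98 mod 1009 = 617
New hash = (707 + 617) mod 1009 = 315

Answer: 315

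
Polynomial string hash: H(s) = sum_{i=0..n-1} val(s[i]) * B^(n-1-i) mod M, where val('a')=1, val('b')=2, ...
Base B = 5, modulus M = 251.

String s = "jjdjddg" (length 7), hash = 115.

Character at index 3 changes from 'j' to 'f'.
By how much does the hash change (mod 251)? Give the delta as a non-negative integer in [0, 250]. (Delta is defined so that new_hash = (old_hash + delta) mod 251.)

Delta formula: (val(new) - val(old)) * B^(n-1-k) mod M
  val('f') - val('j') = 6 - 10 = -4
  B^(n-1-k) = 5^3 mod 251 = 125
  Delta = -4 * 125 mod 251 = 2

Answer: 2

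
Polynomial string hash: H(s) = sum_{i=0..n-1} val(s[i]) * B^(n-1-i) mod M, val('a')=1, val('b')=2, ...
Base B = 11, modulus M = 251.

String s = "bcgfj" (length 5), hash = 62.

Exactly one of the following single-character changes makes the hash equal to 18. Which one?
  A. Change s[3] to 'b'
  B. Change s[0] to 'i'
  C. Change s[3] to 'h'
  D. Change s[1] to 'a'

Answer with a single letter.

Answer: A

Derivation:
Option A: s[3]='f'->'b', delta=(2-6)*11^1 mod 251 = 207, hash=62+207 mod 251 = 18 <-- target
Option B: s[0]='b'->'i', delta=(9-2)*11^4 mod 251 = 79, hash=62+79 mod 251 = 141
Option C: s[3]='f'->'h', delta=(8-6)*11^1 mod 251 = 22, hash=62+22 mod 251 = 84
Option D: s[1]='c'->'a', delta=(1-3)*11^3 mod 251 = 99, hash=62+99 mod 251 = 161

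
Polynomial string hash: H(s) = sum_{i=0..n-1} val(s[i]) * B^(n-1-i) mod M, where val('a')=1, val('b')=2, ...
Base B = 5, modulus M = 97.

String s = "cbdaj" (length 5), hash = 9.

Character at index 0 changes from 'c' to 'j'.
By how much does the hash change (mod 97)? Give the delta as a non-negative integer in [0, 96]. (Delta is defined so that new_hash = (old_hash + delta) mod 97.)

Answer: 10

Derivation:
Delta formula: (val(new) - val(old)) * B^(n-1-k) mod M
  val('j') - val('c') = 10 - 3 = 7
  B^(n-1-k) = 5^4 mod 97 = 43
  Delta = 7 * 43 mod 97 = 10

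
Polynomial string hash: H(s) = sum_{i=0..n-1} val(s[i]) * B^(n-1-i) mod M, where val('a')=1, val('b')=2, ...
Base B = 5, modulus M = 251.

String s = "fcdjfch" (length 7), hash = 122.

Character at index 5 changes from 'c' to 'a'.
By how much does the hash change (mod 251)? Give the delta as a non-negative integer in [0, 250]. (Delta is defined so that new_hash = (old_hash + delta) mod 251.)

Delta formula: (val(new) - val(old)) * B^(n-1-k) mod M
  val('a') - val('c') = 1 - 3 = -2
  B^(n-1-k) = 5^1 mod 251 = 5
  Delta = -2 * 5 mod 251 = 241

Answer: 241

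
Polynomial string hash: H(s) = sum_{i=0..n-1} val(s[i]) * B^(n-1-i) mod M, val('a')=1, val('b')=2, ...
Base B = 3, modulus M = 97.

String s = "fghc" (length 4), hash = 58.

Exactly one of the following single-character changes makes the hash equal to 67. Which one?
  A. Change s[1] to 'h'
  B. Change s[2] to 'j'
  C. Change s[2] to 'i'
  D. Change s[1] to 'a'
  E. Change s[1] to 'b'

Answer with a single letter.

Answer: A

Derivation:
Option A: s[1]='g'->'h', delta=(8-7)*3^2 mod 97 = 9, hash=58+9 mod 97 = 67 <-- target
Option B: s[2]='h'->'j', delta=(10-8)*3^1 mod 97 = 6, hash=58+6 mod 97 = 64
Option C: s[2]='h'->'i', delta=(9-8)*3^1 mod 97 = 3, hash=58+3 mod 97 = 61
Option D: s[1]='g'->'a', delta=(1-7)*3^2 mod 97 = 43, hash=58+43 mod 97 = 4
Option E: s[1]='g'->'b', delta=(2-7)*3^2 mod 97 = 52, hash=58+52 mod 97 = 13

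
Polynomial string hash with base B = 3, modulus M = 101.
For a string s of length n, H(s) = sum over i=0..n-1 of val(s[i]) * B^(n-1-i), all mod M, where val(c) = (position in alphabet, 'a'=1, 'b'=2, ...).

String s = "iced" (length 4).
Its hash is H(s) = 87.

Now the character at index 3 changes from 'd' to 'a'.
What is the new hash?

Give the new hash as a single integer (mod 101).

Answer: 84

Derivation:
val('d') = 4, val('a') = 1
Position k = 3, exponent = n-1-k = 0
B^0 mod M = 3^0 mod 101 = 1
Delta = (1 - 4) * 1 mod 101 = 98
New hash = (87 + 98) mod 101 = 84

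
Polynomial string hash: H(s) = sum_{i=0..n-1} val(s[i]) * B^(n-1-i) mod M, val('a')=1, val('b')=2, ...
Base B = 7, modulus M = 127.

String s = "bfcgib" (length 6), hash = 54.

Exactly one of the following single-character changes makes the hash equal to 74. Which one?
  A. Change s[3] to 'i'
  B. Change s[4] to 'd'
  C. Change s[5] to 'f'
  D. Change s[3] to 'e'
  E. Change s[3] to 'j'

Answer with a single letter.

Answer: E

Derivation:
Option A: s[3]='g'->'i', delta=(9-7)*7^2 mod 127 = 98, hash=54+98 mod 127 = 25
Option B: s[4]='i'->'d', delta=(4-9)*7^1 mod 127 = 92, hash=54+92 mod 127 = 19
Option C: s[5]='b'->'f', delta=(6-2)*7^0 mod 127 = 4, hash=54+4 mod 127 = 58
Option D: s[3]='g'->'e', delta=(5-7)*7^2 mod 127 = 29, hash=54+29 mod 127 = 83
Option E: s[3]='g'->'j', delta=(10-7)*7^2 mod 127 = 20, hash=54+20 mod 127 = 74 <-- target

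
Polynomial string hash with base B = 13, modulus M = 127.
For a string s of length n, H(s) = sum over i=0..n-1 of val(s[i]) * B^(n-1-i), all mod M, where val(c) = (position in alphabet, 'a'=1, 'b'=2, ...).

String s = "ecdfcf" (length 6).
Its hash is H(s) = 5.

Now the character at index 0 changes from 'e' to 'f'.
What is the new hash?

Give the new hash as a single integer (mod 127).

val('e') = 5, val('f') = 6
Position k = 0, exponent = n-1-k = 5
B^5 mod M = 13^5 mod 127 = 72
Delta = (6 - 5) * 72 mod 127 = 72
New hash = (5 + 72) mod 127 = 77

Answer: 77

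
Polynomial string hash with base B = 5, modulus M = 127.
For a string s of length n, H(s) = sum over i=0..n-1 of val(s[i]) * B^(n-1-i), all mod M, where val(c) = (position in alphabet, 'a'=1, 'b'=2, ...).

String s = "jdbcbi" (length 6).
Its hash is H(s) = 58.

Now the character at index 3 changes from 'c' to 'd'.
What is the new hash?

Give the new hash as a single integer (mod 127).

Answer: 83

Derivation:
val('c') = 3, val('d') = 4
Position k = 3, exponent = n-1-k = 2
B^2 mod M = 5^2 mod 127 = 25
Delta = (4 - 3) * 25 mod 127 = 25
New hash = (58 + 25) mod 127 = 83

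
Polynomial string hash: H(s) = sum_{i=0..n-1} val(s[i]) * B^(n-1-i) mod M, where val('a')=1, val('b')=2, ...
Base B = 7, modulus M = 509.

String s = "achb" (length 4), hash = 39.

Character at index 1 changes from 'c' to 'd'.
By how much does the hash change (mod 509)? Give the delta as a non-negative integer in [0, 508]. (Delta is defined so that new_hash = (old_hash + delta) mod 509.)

Delta formula: (val(new) - val(old)) * B^(n-1-k) mod M
  val('d') - val('c') = 4 - 3 = 1
  B^(n-1-k) = 7^2 mod 509 = 49
  Delta = 1 * 49 mod 509 = 49

Answer: 49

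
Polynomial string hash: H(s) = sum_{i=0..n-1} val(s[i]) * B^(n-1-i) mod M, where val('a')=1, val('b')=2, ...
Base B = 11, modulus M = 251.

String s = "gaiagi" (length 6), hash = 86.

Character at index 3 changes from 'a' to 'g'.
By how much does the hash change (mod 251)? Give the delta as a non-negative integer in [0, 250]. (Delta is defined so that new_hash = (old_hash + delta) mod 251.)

Answer: 224

Derivation:
Delta formula: (val(new) - val(old)) * B^(n-1-k) mod M
  val('g') - val('a') = 7 - 1 = 6
  B^(n-1-k) = 11^2 mod 251 = 121
  Delta = 6 * 121 mod 251 = 224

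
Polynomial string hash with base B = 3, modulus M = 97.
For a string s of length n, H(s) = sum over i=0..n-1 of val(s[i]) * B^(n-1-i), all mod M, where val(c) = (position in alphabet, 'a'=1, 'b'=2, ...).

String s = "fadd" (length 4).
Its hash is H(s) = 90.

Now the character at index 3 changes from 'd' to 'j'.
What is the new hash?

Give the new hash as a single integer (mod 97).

Answer: 96

Derivation:
val('d') = 4, val('j') = 10
Position k = 3, exponent = n-1-k = 0
B^0 mod M = 3^0 mod 97 = 1
Delta = (10 - 4) * 1 mod 97 = 6
New hash = (90 + 6) mod 97 = 96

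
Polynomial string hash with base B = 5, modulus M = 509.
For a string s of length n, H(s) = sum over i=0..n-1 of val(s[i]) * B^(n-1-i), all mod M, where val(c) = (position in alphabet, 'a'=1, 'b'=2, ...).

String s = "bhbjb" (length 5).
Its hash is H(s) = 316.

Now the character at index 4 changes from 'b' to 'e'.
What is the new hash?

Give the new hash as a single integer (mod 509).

val('b') = 2, val('e') = 5
Position k = 4, exponent = n-1-k = 0
B^0 mod M = 5^0 mod 509 = 1
Delta = (5 - 2) * 1 mod 509 = 3
New hash = (316 + 3) mod 509 = 319

Answer: 319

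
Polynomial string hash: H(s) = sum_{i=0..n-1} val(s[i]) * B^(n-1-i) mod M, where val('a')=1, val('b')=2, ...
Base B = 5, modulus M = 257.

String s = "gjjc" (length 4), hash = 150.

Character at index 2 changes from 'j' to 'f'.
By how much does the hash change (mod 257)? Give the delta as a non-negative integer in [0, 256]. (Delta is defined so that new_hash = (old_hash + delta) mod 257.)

Delta formula: (val(new) - val(old)) * B^(n-1-k) mod M
  val('f') - val('j') = 6 - 10 = -4
  B^(n-1-k) = 5^1 mod 257 = 5
  Delta = -4 * 5 mod 257 = 237

Answer: 237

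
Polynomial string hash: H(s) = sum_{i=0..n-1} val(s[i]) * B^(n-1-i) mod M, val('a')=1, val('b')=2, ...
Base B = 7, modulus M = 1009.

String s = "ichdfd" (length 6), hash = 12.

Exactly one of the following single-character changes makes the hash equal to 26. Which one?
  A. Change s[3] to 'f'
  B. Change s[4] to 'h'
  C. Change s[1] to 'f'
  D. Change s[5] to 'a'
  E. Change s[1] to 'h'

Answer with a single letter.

Option A: s[3]='d'->'f', delta=(6-4)*7^2 mod 1009 = 98, hash=12+98 mod 1009 = 110
Option B: s[4]='f'->'h', delta=(8-6)*7^1 mod 1009 = 14, hash=12+14 mod 1009 = 26 <-- target
Option C: s[1]='c'->'f', delta=(6-3)*7^4 mod 1009 = 140, hash=12+140 mod 1009 = 152
Option D: s[5]='d'->'a', delta=(1-4)*7^0 mod 1009 = 1006, hash=12+1006 mod 1009 = 9
Option E: s[1]='c'->'h', delta=(8-3)*7^4 mod 1009 = 906, hash=12+906 mod 1009 = 918

Answer: B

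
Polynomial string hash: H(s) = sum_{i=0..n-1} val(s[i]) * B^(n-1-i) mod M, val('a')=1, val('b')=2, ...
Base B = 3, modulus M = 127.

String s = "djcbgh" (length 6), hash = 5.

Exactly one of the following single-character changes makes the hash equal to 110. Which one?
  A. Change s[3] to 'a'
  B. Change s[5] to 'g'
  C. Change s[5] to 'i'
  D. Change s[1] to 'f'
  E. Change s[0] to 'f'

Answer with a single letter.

Answer: E

Derivation:
Option A: s[3]='b'->'a', delta=(1-2)*3^2 mod 127 = 118, hash=5+118 mod 127 = 123
Option B: s[5]='h'->'g', delta=(7-8)*3^0 mod 127 = 126, hash=5+126 mod 127 = 4
Option C: s[5]='h'->'i', delta=(9-8)*3^0 mod 127 = 1, hash=5+1 mod 127 = 6
Option D: s[1]='j'->'f', delta=(6-10)*3^4 mod 127 = 57, hash=5+57 mod 127 = 62
Option E: s[0]='d'->'f', delta=(6-4)*3^5 mod 127 = 105, hash=5+105 mod 127 = 110 <-- target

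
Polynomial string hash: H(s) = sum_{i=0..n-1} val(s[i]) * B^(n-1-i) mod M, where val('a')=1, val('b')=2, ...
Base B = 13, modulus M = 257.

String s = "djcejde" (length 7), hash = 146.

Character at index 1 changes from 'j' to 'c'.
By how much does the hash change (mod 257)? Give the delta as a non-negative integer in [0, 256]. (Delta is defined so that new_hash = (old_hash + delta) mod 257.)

Delta formula: (val(new) - val(old)) * B^(n-1-k) mod M
  val('c') - val('j') = 3 - 10 = -7
  B^(n-1-k) = 13^5 mod 257 = 185
  Delta = -7 * 185 mod 257 = 247

Answer: 247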